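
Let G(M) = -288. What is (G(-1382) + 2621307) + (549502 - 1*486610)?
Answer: 2683911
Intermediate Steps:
(G(-1382) + 2621307) + (549502 - 1*486610) = (-288 + 2621307) + (549502 - 1*486610) = 2621019 + (549502 - 486610) = 2621019 + 62892 = 2683911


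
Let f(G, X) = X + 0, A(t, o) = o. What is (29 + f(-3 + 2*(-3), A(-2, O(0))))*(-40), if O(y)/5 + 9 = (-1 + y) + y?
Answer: 840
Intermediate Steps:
O(y) = -50 + 10*y (O(y) = -45 + 5*((-1 + y) + y) = -45 + 5*(-1 + 2*y) = -45 + (-5 + 10*y) = -50 + 10*y)
f(G, X) = X
(29 + f(-3 + 2*(-3), A(-2, O(0))))*(-40) = (29 + (-50 + 10*0))*(-40) = (29 + (-50 + 0))*(-40) = (29 - 50)*(-40) = -21*(-40) = 840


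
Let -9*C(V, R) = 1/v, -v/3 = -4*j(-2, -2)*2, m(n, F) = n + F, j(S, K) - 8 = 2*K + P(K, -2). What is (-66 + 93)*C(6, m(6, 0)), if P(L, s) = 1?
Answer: -1/40 ≈ -0.025000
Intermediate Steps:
j(S, K) = 9 + 2*K (j(S, K) = 8 + (2*K + 1) = 8 + (1 + 2*K) = 9 + 2*K)
m(n, F) = F + n
v = 120 (v = -3*(-4*(9 + 2*(-2)))*2 = -3*(-4*(9 - 4))*2 = -3*(-4*5)*2 = -(-60)*2 = -3*(-40) = 120)
C(V, R) = -1/1080 (C(V, R) = -⅑/120 = -⅑*1/120 = -1/1080)
(-66 + 93)*C(6, m(6, 0)) = (-66 + 93)*(-1/1080) = 27*(-1/1080) = -1/40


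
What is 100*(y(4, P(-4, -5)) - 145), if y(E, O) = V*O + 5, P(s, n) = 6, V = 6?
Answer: -10400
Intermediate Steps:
y(E, O) = 5 + 6*O (y(E, O) = 6*O + 5 = 5 + 6*O)
100*(y(4, P(-4, -5)) - 145) = 100*((5 + 6*6) - 145) = 100*((5 + 36) - 145) = 100*(41 - 145) = 100*(-104) = -10400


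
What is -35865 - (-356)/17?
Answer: -609349/17 ≈ -35844.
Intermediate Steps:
-35865 - (-356)/17 = -35865 - 1*(-356/17) = -35865 + 356/17 = -609349/17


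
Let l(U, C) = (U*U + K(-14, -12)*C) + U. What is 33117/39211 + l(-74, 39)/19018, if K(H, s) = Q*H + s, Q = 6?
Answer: 347415472/372857399 ≈ 0.93176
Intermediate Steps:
K(H, s) = s + 6*H (K(H, s) = 6*H + s = s + 6*H)
l(U, C) = U + U**2 - 96*C (l(U, C) = (U*U + (-12 + 6*(-14))*C) + U = (U**2 + (-12 - 84)*C) + U = (U**2 - 96*C) + U = U + U**2 - 96*C)
33117/39211 + l(-74, 39)/19018 = 33117/39211 + (-74 + (-74)**2 - 96*39)/19018 = 33117*(1/39211) + (-74 + 5476 - 3744)*(1/19018) = 33117/39211 + 1658*(1/19018) = 33117/39211 + 829/9509 = 347415472/372857399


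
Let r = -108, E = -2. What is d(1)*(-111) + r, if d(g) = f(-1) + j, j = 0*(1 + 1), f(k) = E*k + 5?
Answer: -885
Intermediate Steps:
f(k) = 5 - 2*k (f(k) = -2*k + 5 = 5 - 2*k)
j = 0 (j = 0*2 = 0)
d(g) = 7 (d(g) = (5 - 2*(-1)) + 0 = (5 + 2) + 0 = 7 + 0 = 7)
d(1)*(-111) + r = 7*(-111) - 108 = -777 - 108 = -885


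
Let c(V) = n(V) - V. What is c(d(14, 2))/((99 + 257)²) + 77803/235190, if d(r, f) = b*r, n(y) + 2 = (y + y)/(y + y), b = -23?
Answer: 4967968499/14903519920 ≈ 0.33334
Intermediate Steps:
n(y) = -1 (n(y) = -2 + (y + y)/(y + y) = -2 + (2*y)/((2*y)) = -2 + (2*y)*(1/(2*y)) = -2 + 1 = -1)
d(r, f) = -23*r
c(V) = -1 - V
c(d(14, 2))/((99 + 257)²) + 77803/235190 = (-1 - (-23)*14)/((99 + 257)²) + 77803/235190 = (-1 - 1*(-322))/(356²) + 77803*(1/235190) = (-1 + 322)/126736 + 77803/235190 = 321*(1/126736) + 77803/235190 = 321/126736 + 77803/235190 = 4967968499/14903519920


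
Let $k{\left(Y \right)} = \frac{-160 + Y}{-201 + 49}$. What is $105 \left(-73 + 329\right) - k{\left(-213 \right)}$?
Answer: $\frac{4085387}{152} \approx 26878.0$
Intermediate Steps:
$k{\left(Y \right)} = \frac{20}{19} - \frac{Y}{152}$ ($k{\left(Y \right)} = \frac{-160 + Y}{-152} = \left(-160 + Y\right) \left(- \frac{1}{152}\right) = \frac{20}{19} - \frac{Y}{152}$)
$105 \left(-73 + 329\right) - k{\left(-213 \right)} = 105 \left(-73 + 329\right) - \left(\frac{20}{19} - - \frac{213}{152}\right) = 105 \cdot 256 - \left(\frac{20}{19} + \frac{213}{152}\right) = 26880 - \frac{373}{152} = \frac{4085387}{152}$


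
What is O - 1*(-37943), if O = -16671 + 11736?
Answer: 33008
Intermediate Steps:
O = -4935
O - 1*(-37943) = -4935 - 1*(-37943) = -4935 + 37943 = 33008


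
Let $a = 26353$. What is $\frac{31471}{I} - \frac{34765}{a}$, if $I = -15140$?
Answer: $- \frac{1355697363}{398984420} \approx -3.3979$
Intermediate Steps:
$\frac{31471}{I} - \frac{34765}{a} = \frac{31471}{-15140} - \frac{34765}{26353} = 31471 \left(- \frac{1}{15140}\right) - \frac{34765}{26353} = - \frac{31471}{15140} - \frac{34765}{26353} = - \frac{1355697363}{398984420}$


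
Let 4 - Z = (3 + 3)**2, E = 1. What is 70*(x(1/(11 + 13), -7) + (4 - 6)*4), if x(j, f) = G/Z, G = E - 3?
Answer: -4445/8 ≈ -555.63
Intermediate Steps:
Z = -32 (Z = 4 - (3 + 3)**2 = 4 - 1*6**2 = 4 - 1*36 = 4 - 36 = -32)
G = -2 (G = 1 - 3 = -2)
x(j, f) = 1/16 (x(j, f) = -2/(-32) = -2*(-1/32) = 1/16)
70*(x(1/(11 + 13), -7) + (4 - 6)*4) = 70*(1/16 + (4 - 6)*4) = 70*(1/16 - 2*4) = 70*(1/16 - 8) = 70*(-127/16) = -4445/8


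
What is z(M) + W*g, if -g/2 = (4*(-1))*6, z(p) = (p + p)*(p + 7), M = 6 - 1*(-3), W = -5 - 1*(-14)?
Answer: 720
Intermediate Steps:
W = 9 (W = -5 + 14 = 9)
M = 9 (M = 6 + 3 = 9)
z(p) = 2*p*(7 + p) (z(p) = (2*p)*(7 + p) = 2*p*(7 + p))
g = 48 (g = -2*4*(-1)*6 = -(-8)*6 = -2*(-24) = 48)
z(M) + W*g = 2*9*(7 + 9) + 9*48 = 2*9*16 + 432 = 288 + 432 = 720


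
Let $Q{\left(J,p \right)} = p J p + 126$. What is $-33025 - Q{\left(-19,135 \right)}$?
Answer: $313124$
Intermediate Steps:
$Q{\left(J,p \right)} = 126 + J p^{2}$ ($Q{\left(J,p \right)} = J p p + 126 = J p^{2} + 126 = 126 + J p^{2}$)
$-33025 - Q{\left(-19,135 \right)} = -33025 - \left(126 - 19 \cdot 135^{2}\right) = -33025 - \left(126 - 346275\right) = -33025 - -346149 = -33025 + 346149 = 313124$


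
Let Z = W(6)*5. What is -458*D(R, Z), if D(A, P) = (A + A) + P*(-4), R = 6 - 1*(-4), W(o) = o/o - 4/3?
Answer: -36640/3 ≈ -12213.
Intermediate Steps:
W(o) = -⅓ (W(o) = 1 - 4*⅓ = 1 - 4/3 = -⅓)
Z = -5/3 (Z = -⅓*5 = -5/3 ≈ -1.6667)
R = 10 (R = 6 + 4 = 10)
D(A, P) = -4*P + 2*A (D(A, P) = 2*A - 4*P = -4*P + 2*A)
-458*D(R, Z) = -458*(-4*(-5/3) + 2*10) = -458*(20/3 + 20) = -458*80/3 = -36640/3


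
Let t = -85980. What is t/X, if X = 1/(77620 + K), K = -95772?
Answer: 1560708960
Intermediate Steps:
X = -1/18152 (X = 1/(77620 - 95772) = 1/(-18152) = -1/18152 ≈ -5.5090e-5)
t/X = -85980/(-1/18152) = -85980*(-18152) = 1560708960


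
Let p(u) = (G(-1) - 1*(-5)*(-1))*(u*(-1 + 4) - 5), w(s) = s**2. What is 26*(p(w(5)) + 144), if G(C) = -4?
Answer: -12636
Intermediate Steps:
p(u) = 45 - 27*u (p(u) = (-4 - 1*(-5)*(-1))*(u*(-1 + 4) - 5) = (-4 + 5*(-1))*(u*3 - 5) = (-4 - 5)*(3*u - 5) = -9*(-5 + 3*u) = 45 - 27*u)
26*(p(w(5)) + 144) = 26*((45 - 27*5**2) + 144) = 26*((45 - 27*25) + 144) = 26*((45 - 675) + 144) = 26*(-630 + 144) = 26*(-486) = -12636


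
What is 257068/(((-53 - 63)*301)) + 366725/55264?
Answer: -50072709/68914208 ≈ -0.72659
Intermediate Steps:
257068/(((-53 - 63)*301)) + 366725/55264 = 257068/((-116*301)) + 366725*(1/55264) = 257068/(-34916) + 366725/55264 = 257068*(-1/34916) + 366725/55264 = -9181/1247 + 366725/55264 = -50072709/68914208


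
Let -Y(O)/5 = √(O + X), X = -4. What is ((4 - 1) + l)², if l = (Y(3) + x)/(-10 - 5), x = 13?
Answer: 111/25 + 64*I/45 ≈ 4.44 + 1.4222*I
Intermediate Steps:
Y(O) = -5*√(-4 + O) (Y(O) = -5*√(O - 4) = -5*√(-4 + O))
l = -13/15 + I/3 (l = (-5*√(-4 + 3) + 13)/(-10 - 5) = (-5*I + 13)/(-15) = (-5*I + 13)*(-1/15) = (13 - 5*I)*(-1/15) = -13/15 + I/3 ≈ -0.86667 + 0.33333*I)
((4 - 1) + l)² = ((4 - 1) + (-13/15 + I/3))² = (3 + (-13/15 + I/3))² = (32/15 + I/3)²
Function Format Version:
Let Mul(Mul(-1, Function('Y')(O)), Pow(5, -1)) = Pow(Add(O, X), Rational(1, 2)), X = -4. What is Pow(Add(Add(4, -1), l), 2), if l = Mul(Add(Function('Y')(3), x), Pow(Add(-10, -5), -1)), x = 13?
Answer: Add(Rational(111, 25), Mul(Rational(64, 45), I)) ≈ Add(4.4400, Mul(1.4222, I))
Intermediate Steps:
Function('Y')(O) = Mul(-5, Pow(Add(-4, O), Rational(1, 2))) (Function('Y')(O) = Mul(-5, Pow(Add(O, -4), Rational(1, 2))) = Mul(-5, Pow(Add(-4, O), Rational(1, 2))))
l = Add(Rational(-13, 15), Mul(Rational(1, 3), I)) (l = Mul(Add(Mul(-5, Pow(Add(-4, 3), Rational(1, 2))), 13), Pow(Add(-10, -5), -1)) = Mul(Add(Mul(-5, Pow(-1, Rational(1, 2))), 13), Pow(-15, -1)) = Mul(Add(Mul(-5, I), 13), Rational(-1, 15)) = Mul(Add(13, Mul(-5, I)), Rational(-1, 15)) = Add(Rational(-13, 15), Mul(Rational(1, 3), I)) ≈ Add(-0.86667, Mul(0.33333, I)))
Pow(Add(Add(4, -1), l), 2) = Pow(Add(Add(4, -1), Add(Rational(-13, 15), Mul(Rational(1, 3), I))), 2) = Pow(Add(3, Add(Rational(-13, 15), Mul(Rational(1, 3), I))), 2) = Pow(Add(Rational(32, 15), Mul(Rational(1, 3), I)), 2)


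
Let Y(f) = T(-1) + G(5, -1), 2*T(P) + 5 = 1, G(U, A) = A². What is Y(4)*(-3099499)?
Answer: 3099499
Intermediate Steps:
T(P) = -2 (T(P) = -5/2 + (½)*1 = -5/2 + ½ = -2)
Y(f) = -1 (Y(f) = -2 + (-1)² = -2 + 1 = -1)
Y(4)*(-3099499) = -1*(-3099499) = 3099499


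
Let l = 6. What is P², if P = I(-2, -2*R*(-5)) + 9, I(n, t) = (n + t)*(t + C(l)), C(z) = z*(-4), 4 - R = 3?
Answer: 10609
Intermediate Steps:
R = 1 (R = 4 - 1*3 = 4 - 3 = 1)
C(z) = -4*z
I(n, t) = (-24 + t)*(n + t) (I(n, t) = (n + t)*(t - 4*6) = (n + t)*(t - 24) = (n + t)*(-24 + t) = (-24 + t)*(n + t))
P = -103 (P = ((-2*1*(-5))² - 24*(-2) - 24*(-2*1)*(-5) - 2*(-2*1)*(-5)) + 9 = ((-2*(-5))² + 48 - (-48)*(-5) - (-4)*(-5)) + 9 = (10² + 48 - 24*10 - 2*10) + 9 = (100 + 48 - 240 - 20) + 9 = -112 + 9 = -103)
P² = (-103)² = 10609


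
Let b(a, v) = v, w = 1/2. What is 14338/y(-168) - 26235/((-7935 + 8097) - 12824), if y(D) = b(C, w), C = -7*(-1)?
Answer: 363121747/12662 ≈ 28678.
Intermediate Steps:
C = 7
w = ½ ≈ 0.50000
y(D) = ½
14338/y(-168) - 26235/((-7935 + 8097) - 12824) = 14338/(½) - 26235/((-7935 + 8097) - 12824) = 14338*2 - 26235/(162 - 12824) = 28676 - 26235/(-12662) = 28676 - 26235*(-1/12662) = 28676 + 26235/12662 = 363121747/12662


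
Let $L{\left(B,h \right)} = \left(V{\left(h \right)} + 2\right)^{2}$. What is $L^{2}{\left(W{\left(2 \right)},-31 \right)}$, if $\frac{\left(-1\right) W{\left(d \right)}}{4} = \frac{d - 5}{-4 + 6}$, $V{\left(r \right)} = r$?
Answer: $707281$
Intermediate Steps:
$W{\left(d \right)} = 10 - 2 d$ ($W{\left(d \right)} = - 4 \frac{d - 5}{-4 + 6} = - 4 \frac{-5 + d}{2} = - 4 \left(-5 + d\right) \frac{1}{2} = - 4 \left(- \frac{5}{2} + \frac{d}{2}\right) = 10 - 2 d$)
$L{\left(B,h \right)} = \left(2 + h\right)^{2}$ ($L{\left(B,h \right)} = \left(h + 2\right)^{2} = \left(2 + h\right)^{2}$)
$L^{2}{\left(W{\left(2 \right)},-31 \right)} = \left(\left(2 - 31\right)^{2}\right)^{2} = \left(\left(-29\right)^{2}\right)^{2} = 841^{2} = 707281$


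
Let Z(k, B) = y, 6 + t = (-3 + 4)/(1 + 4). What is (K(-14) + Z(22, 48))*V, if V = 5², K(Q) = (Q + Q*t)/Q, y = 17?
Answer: 305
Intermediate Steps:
t = -29/5 (t = -6 + (-3 + 4)/(1 + 4) = -6 + 1/5 = -6 + 1*(⅕) = -6 + ⅕ = -29/5 ≈ -5.8000)
Z(k, B) = 17
K(Q) = -24/5 (K(Q) = (Q + Q*(-29/5))/Q = (Q - 29*Q/5)/Q = (-24*Q/5)/Q = -24/5)
V = 25
(K(-14) + Z(22, 48))*V = (-24/5 + 17)*25 = (61/5)*25 = 305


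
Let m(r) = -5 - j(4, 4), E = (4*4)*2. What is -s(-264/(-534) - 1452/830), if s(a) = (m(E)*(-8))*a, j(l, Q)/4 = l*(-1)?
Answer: -4079152/36935 ≈ -110.44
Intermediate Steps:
j(l, Q) = -4*l (j(l, Q) = 4*(l*(-1)) = 4*(-l) = -4*l)
E = 32 (E = 16*2 = 32)
m(r) = 11 (m(r) = -5 - (-4)*4 = -5 - 1*(-16) = -5 + 16 = 11)
s(a) = -88*a (s(a) = (11*(-8))*a = -88*a)
-s(-264/(-534) - 1452/830) = -(-88)*(-264/(-534) - 1452/830) = -(-88)*(-264*(-1/534) - 1452*1/830) = -(-88)*(44/89 - 726/415) = -(-88)*(-46354)/36935 = -1*4079152/36935 = -4079152/36935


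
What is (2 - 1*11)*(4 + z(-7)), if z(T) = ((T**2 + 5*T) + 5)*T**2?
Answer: -8415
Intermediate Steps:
z(T) = T**2*(5 + T**2 + 5*T) (z(T) = (5 + T**2 + 5*T)*T**2 = T**2*(5 + T**2 + 5*T))
(2 - 1*11)*(4 + z(-7)) = (2 - 1*11)*(4 + (-7)**2*(5 + (-7)**2 + 5*(-7))) = (2 - 11)*(4 + 49*(5 + 49 - 35)) = -9*(4 + 49*19) = -9*(4 + 931) = -9*935 = -8415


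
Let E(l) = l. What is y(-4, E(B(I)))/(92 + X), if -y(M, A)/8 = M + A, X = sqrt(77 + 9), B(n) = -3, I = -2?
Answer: 2576/4189 - 28*sqrt(86)/4189 ≈ 0.55296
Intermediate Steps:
X = sqrt(86) ≈ 9.2736
y(M, A) = -8*A - 8*M (y(M, A) = -8*(M + A) = -8*(A + M) = -8*A - 8*M)
y(-4, E(B(I)))/(92 + X) = (-8*(-3) - 8*(-4))/(92 + sqrt(86)) = (24 + 32)/(92 + sqrt(86)) = 56/(92 + sqrt(86))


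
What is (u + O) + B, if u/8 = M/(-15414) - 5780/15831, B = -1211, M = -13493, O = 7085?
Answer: 239060653970/40669839 ≈ 5878.1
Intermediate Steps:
u = 166019684/40669839 (u = 8*(-13493/(-15414) - 5780/15831) = 8*(-13493*(-1/15414) - 5780*1/15831) = 8*(13493/15414 - 5780/15831) = 8*(41504921/81339678) = 166019684/40669839 ≈ 4.0821)
(u + O) + B = (166019684/40669839 + 7085) - 1211 = 288311828999/40669839 - 1211 = 239060653970/40669839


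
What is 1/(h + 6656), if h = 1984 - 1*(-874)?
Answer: 1/9514 ≈ 0.00010511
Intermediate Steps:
h = 2858 (h = 1984 + 874 = 2858)
1/(h + 6656) = 1/(2858 + 6656) = 1/9514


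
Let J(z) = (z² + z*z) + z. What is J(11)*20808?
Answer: 5264424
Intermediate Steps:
J(z) = z + 2*z² (J(z) = (z² + z²) + z = 2*z² + z = z + 2*z²)
J(11)*20808 = (11*(1 + 2*11))*20808 = (11*(1 + 22))*20808 = (11*23)*20808 = 253*20808 = 5264424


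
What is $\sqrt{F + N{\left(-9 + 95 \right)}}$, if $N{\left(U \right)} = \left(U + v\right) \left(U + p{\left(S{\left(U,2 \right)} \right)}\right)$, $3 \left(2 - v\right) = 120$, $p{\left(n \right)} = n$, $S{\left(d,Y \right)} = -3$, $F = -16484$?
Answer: $50 i \sqrt{5} \approx 111.8 i$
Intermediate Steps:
$v = -38$ ($v = 2 - 40 = -38$)
$N{\left(U \right)} = \left(-38 + U\right) \left(-3 + U\right)$ ($N{\left(U \right)} = \left(U - 38\right) \left(U - 3\right) = \left(-38 + U\right) \left(-3 + U\right)$)
$\sqrt{F + N{\left(-9 + 95 \right)}} = \sqrt{-16484 + \left(114 + \left(-9 + 95\right)^{2} - 41 \left(-9 + 95\right)\right)} = \sqrt{-16484 + \left(114 + 86^{2} - 3526\right)} = \sqrt{-16484 + \left(114 + 7396 - 3526\right)} = \sqrt{-16484 + 3984} = \sqrt{-12500} = 50 i \sqrt{5}$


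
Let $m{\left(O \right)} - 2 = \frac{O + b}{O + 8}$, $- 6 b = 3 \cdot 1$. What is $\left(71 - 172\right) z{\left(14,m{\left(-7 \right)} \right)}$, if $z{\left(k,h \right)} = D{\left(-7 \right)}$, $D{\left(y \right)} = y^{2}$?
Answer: $-4949$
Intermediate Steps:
$b = - \frac{1}{2}$ ($b = - \frac{3 \cdot 1}{6} = \left(- \frac{1}{6}\right) 3 = - \frac{1}{2} \approx -0.5$)
$m{\left(O \right)} = 2 + \frac{- \frac{1}{2} + O}{8 + O}$ ($m{\left(O \right)} = 2 + \frac{O - \frac{1}{2}}{O + 8} = 2 + \frac{- \frac{1}{2} + O}{8 + O}$)
$z{\left(k,h \right)} = 49$ ($z{\left(k,h \right)} = \left(-7\right)^{2} = 49$)
$\left(71 - 172\right) z{\left(14,m{\left(-7 \right)} \right)} = \left(71 - 172\right) 49 = \left(-101\right) 49 = -4949$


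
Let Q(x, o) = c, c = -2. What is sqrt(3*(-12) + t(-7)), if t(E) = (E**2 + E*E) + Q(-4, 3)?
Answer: 2*sqrt(15) ≈ 7.7460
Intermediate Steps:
Q(x, o) = -2
t(E) = -2 + 2*E**2 (t(E) = (E**2 + E*E) - 2 = (E**2 + E**2) - 2 = 2*E**2 - 2 = -2 + 2*E**2)
sqrt(3*(-12) + t(-7)) = sqrt(3*(-12) + (-2 + 2*(-7)**2)) = sqrt(-36 + (-2 + 2*49)) = sqrt(-36 + (-2 + 98)) = sqrt(-36 + 96) = sqrt(60) = 2*sqrt(15)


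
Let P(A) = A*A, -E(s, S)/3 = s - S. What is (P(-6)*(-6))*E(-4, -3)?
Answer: -648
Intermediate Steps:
E(s, S) = -3*s + 3*S (E(s, S) = -3*(s - S) = -3*s + 3*S)
P(A) = A²
(P(-6)*(-6))*E(-4, -3) = ((-6)²*(-6))*(-3*(-4) + 3*(-3)) = (36*(-6))*(12 - 9) = -216*3 = -648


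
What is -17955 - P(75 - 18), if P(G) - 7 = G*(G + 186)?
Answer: -31813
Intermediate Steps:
P(G) = 7 + G*(186 + G) (P(G) = 7 + G*(G + 186) = 7 + G*(186 + G))
-17955 - P(75 - 18) = -17955 - (7 + (75 - 18)² + 186*(75 - 18)) = -17955 - (7 + 57² + 186*57) = -17955 - (7 + 3249 + 10602) = -17955 - 1*13858 = -17955 - 13858 = -31813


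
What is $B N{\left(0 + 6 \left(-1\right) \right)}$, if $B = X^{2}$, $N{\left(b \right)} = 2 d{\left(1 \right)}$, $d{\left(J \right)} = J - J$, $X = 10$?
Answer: $0$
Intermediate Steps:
$d{\left(J \right)} = 0$
$N{\left(b \right)} = 0$ ($N{\left(b \right)} = 2 \cdot 0 = 0$)
$B = 100$ ($B = 10^{2} = 100$)
$B N{\left(0 + 6 \left(-1\right) \right)} = 100 \cdot 0 = 0$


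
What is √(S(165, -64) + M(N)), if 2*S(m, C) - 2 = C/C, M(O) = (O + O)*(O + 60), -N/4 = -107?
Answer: √1670918/2 ≈ 646.32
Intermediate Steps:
N = 428 (N = -4*(-107) = 428)
M(O) = 2*O*(60 + O) (M(O) = (2*O)*(60 + O) = 2*O*(60 + O))
S(m, C) = 3/2 (S(m, C) = 1 + (C/C)/2 = 1 + (½)*1 = 1 + ½ = 3/2)
√(S(165, -64) + M(N)) = √(3/2 + 2*428*(60 + 428)) = √(3/2 + 2*428*488) = √(3/2 + 417728) = √(835459/2) = √1670918/2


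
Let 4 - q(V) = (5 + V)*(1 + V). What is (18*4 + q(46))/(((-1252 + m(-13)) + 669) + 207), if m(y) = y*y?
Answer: 2321/207 ≈ 11.213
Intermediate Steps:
m(y) = y²
q(V) = 4 - (1 + V)*(5 + V) (q(V) = 4 - (5 + V)*(1 + V) = 4 - (1 + V)*(5 + V))
(18*4 + q(46))/(((-1252 + m(-13)) + 669) + 207) = (18*4 + (-1 - 1*46² - 6*46))/(((-1252 + (-13)²) + 669) + 207) = (72 + (-1 - 1*2116 - 276))/(((-1252 + 169) + 669) + 207) = (72 + (-1 - 2116 - 276))/((-1083 + 669) + 207) = (72 - 2393)/(-414 + 207) = -2321/(-207) = -2321*(-1/207) = 2321/207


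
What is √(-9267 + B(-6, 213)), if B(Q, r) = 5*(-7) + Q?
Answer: 2*I*√2327 ≈ 96.478*I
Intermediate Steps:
B(Q, r) = -35 + Q
√(-9267 + B(-6, 213)) = √(-9267 + (-35 - 6)) = √(-9267 - 41) = √(-9308) = 2*I*√2327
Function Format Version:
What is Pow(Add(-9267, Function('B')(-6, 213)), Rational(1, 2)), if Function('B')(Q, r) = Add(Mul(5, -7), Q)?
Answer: Mul(2, I, Pow(2327, Rational(1, 2))) ≈ Mul(96.478, I)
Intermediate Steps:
Function('B')(Q, r) = Add(-35, Q)
Pow(Add(-9267, Function('B')(-6, 213)), Rational(1, 2)) = Pow(Add(-9267, Add(-35, -6)), Rational(1, 2)) = Pow(Add(-9267, -41), Rational(1, 2)) = Pow(-9308, Rational(1, 2)) = Mul(2, I, Pow(2327, Rational(1, 2)))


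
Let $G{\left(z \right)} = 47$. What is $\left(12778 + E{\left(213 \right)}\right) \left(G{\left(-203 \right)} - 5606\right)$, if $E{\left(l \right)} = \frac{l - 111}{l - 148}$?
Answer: $- \frac{4617705648}{65} \approx -7.1042 \cdot 10^{7}$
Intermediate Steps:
$E{\left(l \right)} = \frac{-111 + l}{-148 + l}$
$\left(12778 + E{\left(213 \right)}\right) \left(G{\left(-203 \right)} - 5606\right) = \left(12778 + \frac{-111 + 213}{-148 + 213}\right) \left(47 - 5606\right) = \left(12778 + \frac{1}{65} \cdot 102\right) \left(-5559\right) = \left(12778 + \frac{102}{65}\right) \left(-5559\right) = \frac{830672}{65} \left(-5559\right) = - \frac{4617705648}{65}$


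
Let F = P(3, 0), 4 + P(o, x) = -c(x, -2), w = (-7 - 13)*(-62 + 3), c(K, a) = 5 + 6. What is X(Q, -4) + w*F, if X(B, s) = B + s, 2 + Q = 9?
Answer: -17697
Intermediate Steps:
Q = 7 (Q = -2 + 9 = 7)
c(K, a) = 11
w = 1180 (w = -20*(-59) = 1180)
P(o, x) = -15 (P(o, x) = -4 - 1*11 = -4 - 11 = -15)
F = -15
X(Q, -4) + w*F = (7 - 4) + 1180*(-15) = 3 - 17700 = -17697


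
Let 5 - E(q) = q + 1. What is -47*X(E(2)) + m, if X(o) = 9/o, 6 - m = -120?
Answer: -171/2 ≈ -85.500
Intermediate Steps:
m = 126 (m = 6 - 1*(-120) = 6 + 120 = 126)
E(q) = 4 - q (E(q) = 5 - (q + 1) = 5 - (1 + q) = 5 + (-1 - q) = 4 - q)
-47*X(E(2)) + m = -423/(4 - 1*2) + 126 = -423/(4 - 2) + 126 = -423/2 + 126 = -171/2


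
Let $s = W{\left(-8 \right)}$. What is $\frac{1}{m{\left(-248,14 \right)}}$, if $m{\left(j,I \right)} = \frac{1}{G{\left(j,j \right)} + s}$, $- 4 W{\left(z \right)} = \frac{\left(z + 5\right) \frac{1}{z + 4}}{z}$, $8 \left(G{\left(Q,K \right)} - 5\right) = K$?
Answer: $- \frac{3325}{128} \approx -25.977$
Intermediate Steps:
$G{\left(Q,K \right)} = 5 + \frac{K}{8}$
$W{\left(z \right)} = - \frac{5 + z}{4 z \left(4 + z\right)}$ ($W{\left(z \right)} = - \frac{\frac{z + 5}{z + 4} \frac{1}{z}}{4} = - \frac{\frac{5 + z}{4 + z} \frac{1}{z}}{4} = - \frac{\frac{1}{z} \frac{1}{4 + z} \left(5 + z\right)}{4} = - \frac{5 + z}{4 z \left(4 + z\right)}$)
$s = \frac{3}{128}$ ($s = \frac{-5 - -8}{4 \left(-8\right) \left(4 - 8\right)} = \frac{1}{4} \left(- \frac{1}{8}\right) \frac{1}{-4} \left(-5 + 8\right) = \frac{1}{4} \left(- \frac{1}{8}\right) \left(- \frac{1}{4}\right) 3 = \frac{3}{128} \approx 0.023438$)
$m{\left(j,I \right)} = \frac{1}{\frac{643}{128} + \frac{j}{8}}$ ($m{\left(j,I \right)} = \frac{1}{\left(5 + \frac{j}{8}\right) + \frac{3}{128}} = \frac{1}{\frac{643}{128} + \frac{j}{8}}$)
$\frac{1}{m{\left(-248,14 \right)}} = \frac{1}{128 \frac{1}{643 + 16 \left(-248\right)}} = \frac{1}{128 \frac{1}{643 - 3968}} = \frac{1}{128 \frac{1}{-3325}} = \frac{1}{128 \left(- \frac{1}{3325}\right)} = \frac{1}{- \frac{128}{3325}} = - \frac{3325}{128}$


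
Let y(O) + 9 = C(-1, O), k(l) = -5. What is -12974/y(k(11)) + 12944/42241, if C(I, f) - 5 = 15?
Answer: -547892350/464651 ≈ -1179.1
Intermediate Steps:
C(I, f) = 20 (C(I, f) = 5 + 15 = 20)
y(O) = 11 (y(O) = -9 + 20 = 11)
-12974/y(k(11)) + 12944/42241 = -12974/11 + 12944/42241 = -547892350/464651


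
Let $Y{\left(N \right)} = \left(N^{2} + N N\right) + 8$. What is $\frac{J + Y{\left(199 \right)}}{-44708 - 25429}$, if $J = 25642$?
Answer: $- \frac{104852}{70137} \approx -1.495$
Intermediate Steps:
$Y{\left(N \right)} = 8 + 2 N^{2}$ ($Y{\left(N \right)} = \left(N^{2} + N^{2}\right) + 8 = 2 N^{2} + 8 = 8 + 2 N^{2}$)
$\frac{J + Y{\left(199 \right)}}{-44708 - 25429} = \frac{25642 + \left(8 + 2 \cdot 199^{2}\right)}{-44708 - 25429} = \frac{25642 + \left(8 + 2 \cdot 39601\right)}{-70137} = \left(25642 + \left(8 + 79202\right)\right) \left(- \frac{1}{70137}\right) = \left(25642 + 79210\right) \left(- \frac{1}{70137}\right) = 104852 \left(- \frac{1}{70137}\right) = - \frac{104852}{70137}$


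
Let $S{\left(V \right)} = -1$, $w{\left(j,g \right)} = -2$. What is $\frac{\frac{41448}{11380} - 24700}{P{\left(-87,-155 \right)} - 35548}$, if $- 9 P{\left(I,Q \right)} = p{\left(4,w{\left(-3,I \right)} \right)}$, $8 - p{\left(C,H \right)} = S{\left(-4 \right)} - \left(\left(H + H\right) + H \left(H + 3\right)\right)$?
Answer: $\frac{210783414}{303405025} \approx 0.69473$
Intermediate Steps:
$p{\left(C,H \right)} = 9 + 2 H + H \left(3 + H\right)$ ($p{\left(C,H \right)} = 8 - \left(-1 - \left(\left(H + H\right) + H \left(H + 3\right)\right)\right) = 8 - \left(-1 - \left(2 H + H \left(3 + H\right)\right)\right) = 8 - \left(-1 - 2 H - H \left(3 + H\right)\right) = 8 + \left(1 + 2 H + H \left(3 + H\right)\right) = 9 + 2 H + H \left(3 + H\right)$)
$P{\left(I,Q \right)} = - \frac{1}{3}$ ($P{\left(I,Q \right)} = - \frac{9 + \left(-2\right)^{2} + 5 \left(-2\right)}{9} = - \frac{9 + 4 - 10}{9} = \left(- \frac{1}{9}\right) 3 = - \frac{1}{3}$)
$\frac{\frac{41448}{11380} - 24700}{P{\left(-87,-155 \right)} - 35548} = \frac{\frac{41448}{11380} - 24700}{- \frac{1}{3} - 35548} = \frac{41448 \cdot \frac{1}{11380} - 24700}{- \frac{106645}{3}} = \left(\frac{10362}{2845} - 24700\right) \left(- \frac{3}{106645}\right) = \left(- \frac{70261138}{2845}\right) \left(- \frac{3}{106645}\right) = \frac{210783414}{303405025}$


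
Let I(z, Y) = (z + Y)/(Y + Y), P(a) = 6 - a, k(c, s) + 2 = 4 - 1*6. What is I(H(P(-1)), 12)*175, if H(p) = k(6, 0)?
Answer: 175/3 ≈ 58.333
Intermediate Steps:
k(c, s) = -4 (k(c, s) = -2 + (4 - 1*6) = -2 + (4 - 6) = -2 - 2 = -4)
H(p) = -4
I(z, Y) = (Y + z)/(2*Y) (I(z, Y) = (Y + z)/((2*Y)) = (Y + z)*(1/(2*Y)) = (Y + z)/(2*Y))
I(H(P(-1)), 12)*175 = ((½)*(12 - 4)/12)*175 = ((½)*(1/12)*8)*175 = (⅓)*175 = 175/3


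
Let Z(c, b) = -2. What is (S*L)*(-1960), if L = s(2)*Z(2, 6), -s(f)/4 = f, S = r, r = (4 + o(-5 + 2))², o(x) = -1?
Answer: -282240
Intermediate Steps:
r = 9 (r = (4 - 1)² = 3² = 9)
S = 9
s(f) = -4*f
L = 16 (L = -4*2*(-2) = -8*(-2) = 16)
(S*L)*(-1960) = (9*16)*(-1960) = 144*(-1960) = -282240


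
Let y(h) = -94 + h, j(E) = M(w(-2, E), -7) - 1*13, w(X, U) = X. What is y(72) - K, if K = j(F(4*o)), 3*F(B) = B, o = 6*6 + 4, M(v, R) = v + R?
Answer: 0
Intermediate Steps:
M(v, R) = R + v
o = 40 (o = 36 + 4 = 40)
F(B) = B/3
j(E) = -22 (j(E) = (-7 - 2) - 1*13 = -9 - 13 = -22)
K = -22
y(72) - K = (-94 + 72) - 1*(-22) = -22 + 22 = 0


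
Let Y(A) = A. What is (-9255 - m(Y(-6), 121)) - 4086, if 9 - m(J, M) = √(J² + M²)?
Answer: -13350 + √14677 ≈ -13229.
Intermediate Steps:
m(J, M) = 9 - √(J² + M²)
(-9255 - m(Y(-6), 121)) - 4086 = (-9255 - (9 - √((-6)² + 121²))) - 4086 = (-9255 - (9 - √(36 + 14641))) - 4086 = (-9255 - (9 - √14677)) - 4086 = (-9255 + (-9 + √14677)) - 4086 = (-9264 + √14677) - 4086 = -13350 + √14677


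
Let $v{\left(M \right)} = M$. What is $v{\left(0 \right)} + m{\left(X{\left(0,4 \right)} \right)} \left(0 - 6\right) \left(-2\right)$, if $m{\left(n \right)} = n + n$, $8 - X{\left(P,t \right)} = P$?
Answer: $192$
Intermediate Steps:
$X{\left(P,t \right)} = 8 - P$
$m{\left(n \right)} = 2 n$
$v{\left(0 \right)} + m{\left(X{\left(0,4 \right)} \right)} \left(0 - 6\right) \left(-2\right) = 0 + 2 \left(8 - 0\right) \left(0 - 6\right) \left(-2\right) = 0 + 2 \left(8 + 0\right) \left(\left(-6\right) \left(-2\right)\right) = 0 + 2 \cdot 8 \cdot 12 = 0 + 16 \cdot 12 = 0 + 192 = 192$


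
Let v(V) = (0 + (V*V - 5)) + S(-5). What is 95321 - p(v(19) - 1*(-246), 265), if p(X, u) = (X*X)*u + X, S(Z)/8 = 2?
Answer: -101115157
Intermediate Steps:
S(Z) = 16 (S(Z) = 8*2 = 16)
v(V) = 11 + V² (v(V) = (0 + (V*V - 5)) + 16 = (0 + (V² - 5)) + 16 = (0 + (-5 + V²)) + 16 = (-5 + V²) + 16 = 11 + V²)
p(X, u) = X + u*X² (p(X, u) = X²*u + X = u*X² + X = X + u*X²)
95321 - p(v(19) - 1*(-246), 265) = 95321 - ((11 + 19²) - 1*(-246))*(1 + ((11 + 19²) - 1*(-246))*265) = 95321 - ((11 + 361) + 246)*(1 + ((11 + 361) + 246)*265) = 95321 - (372 + 246)*(1 + (372 + 246)*265) = 95321 - 618*(1 + 618*265) = 95321 - 618*(1 + 163770) = 95321 - 618*163771 = 95321 - 1*101210478 = 95321 - 101210478 = -101115157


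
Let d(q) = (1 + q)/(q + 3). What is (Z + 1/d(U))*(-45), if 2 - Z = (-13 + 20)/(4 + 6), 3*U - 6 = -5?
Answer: -171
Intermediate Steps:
U = ⅓ (U = 2 + (⅓)*(-5) = 2 - 5/3 = ⅓ ≈ 0.33333)
Z = 13/10 (Z = 2 - (-13 + 20)/(4 + 6) = 2 - 7/10 = 13/10 ≈ 1.3000)
d(q) = (1 + q)/(3 + q)
(Z + 1/d(U))*(-45) = (13/10 + 1/((1 + ⅓)/(3 + ⅓)))*(-45) = (13/10 + 1/((4/3)/(10/3)))*(-45) = (13/10 + 1/((3/10)*(4/3)))*(-45) = (13/10 + 1/(⅖))*(-45) = (13/10 + 5/2)*(-45) = (19/5)*(-45) = -171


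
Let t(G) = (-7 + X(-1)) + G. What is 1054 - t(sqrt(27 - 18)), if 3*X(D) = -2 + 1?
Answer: 3175/3 ≈ 1058.3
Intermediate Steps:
X(D) = -1/3 (X(D) = (-2 + 1)/3 = (1/3)*(-1) = -1/3)
t(G) = -22/3 + G (t(G) = (-7 - 1/3) + G = -22/3 + G)
1054 - t(sqrt(27 - 18)) = 1054 - (-22/3 + sqrt(27 - 18)) = 1054 - (-22/3 + sqrt(9)) = 1054 - (-22/3 + 3) = 1054 - 1*(-13/3) = 1054 + 13/3 = 3175/3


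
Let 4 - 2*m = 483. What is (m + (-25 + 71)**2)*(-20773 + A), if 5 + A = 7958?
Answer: -24056730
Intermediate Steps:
A = 7953 (A = -5 + 7958 = 7953)
m = -479/2 (m = 2 - 1/2*483 = 2 - 483/2 = -479/2 ≈ -239.50)
(m + (-25 + 71)**2)*(-20773 + A) = (-479/2 + (-25 + 71)**2)*(-20773 + 7953) = (-479/2 + 46**2)*(-12820) = (-479/2 + 2116)*(-12820) = (3753/2)*(-12820) = -24056730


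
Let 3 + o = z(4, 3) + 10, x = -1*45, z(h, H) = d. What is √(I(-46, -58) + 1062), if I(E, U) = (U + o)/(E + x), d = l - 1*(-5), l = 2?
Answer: √8798426/91 ≈ 32.596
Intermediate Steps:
d = 7 (d = 2 - 1*(-5) = 2 + 5 = 7)
z(h, H) = 7
x = -45
o = 14 (o = -3 + (7 + 10) = -3 + 17 = 14)
I(E, U) = (14 + U)/(-45 + E) (I(E, U) = (U + 14)/(E - 45) = (14 + U)/(-45 + E))
√(I(-46, -58) + 1062) = √((14 - 58)/(-45 - 46) + 1062) = √(-44/(-91) + 1062) = √(-1/91*(-44) + 1062) = √(44/91 + 1062) = √(96686/91) = √8798426/91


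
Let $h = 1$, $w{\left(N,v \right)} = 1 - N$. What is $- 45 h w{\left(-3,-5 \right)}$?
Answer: $-180$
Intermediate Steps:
$- 45 h w{\left(-3,-5 \right)} = \left(-45\right) 1 \left(1 - -3\right) = - 45 \left(1 + 3\right) = \left(-45\right) 4 = -180$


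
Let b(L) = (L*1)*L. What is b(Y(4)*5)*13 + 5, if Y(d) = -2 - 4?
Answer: 11705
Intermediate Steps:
Y(d) = -6
b(L) = L**2 (b(L) = L*L = L**2)
b(Y(4)*5)*13 + 5 = (-6*5)**2*13 + 5 = (-30)**2*13 + 5 = 900*13 + 5 = 11700 + 5 = 11705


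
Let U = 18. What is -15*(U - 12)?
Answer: -90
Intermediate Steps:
-15*(U - 12) = -15*(18 - 12) = -15*6 = -90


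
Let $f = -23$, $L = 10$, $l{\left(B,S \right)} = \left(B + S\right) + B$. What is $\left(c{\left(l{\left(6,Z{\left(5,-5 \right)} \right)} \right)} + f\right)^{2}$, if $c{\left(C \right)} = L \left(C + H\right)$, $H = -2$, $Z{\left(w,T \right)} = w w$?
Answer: $106929$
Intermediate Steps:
$Z{\left(w,T \right)} = w^{2}$
$l{\left(B,S \right)} = S + 2 B$
$c{\left(C \right)} = -20 + 10 C$ ($c{\left(C \right)} = 10 \left(C - 2\right) = 10 \left(-2 + C\right) = -20 + 10 C$)
$\left(c{\left(l{\left(6,Z{\left(5,-5 \right)} \right)} \right)} + f\right)^{2} = \left(\left(-20 + 10 \left(5^{2} + 2 \cdot 6\right)\right) - 23\right)^{2} = \left(\left(-20 + 10 \left(25 + 12\right)\right) - 23\right)^{2} = \left(\left(-20 + 10 \cdot 37\right) - 23\right)^{2} = \left(\left(-20 + 370\right) - 23\right)^{2} = \left(350 - 23\right)^{2} = 327^{2} = 106929$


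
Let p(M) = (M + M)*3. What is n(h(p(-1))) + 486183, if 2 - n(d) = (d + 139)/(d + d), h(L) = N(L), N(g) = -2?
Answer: 1944877/4 ≈ 4.8622e+5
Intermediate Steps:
p(M) = 6*M (p(M) = (2*M)*3 = 6*M)
h(L) = -2
n(d) = 2 - (139 + d)/(2*d) (n(d) = 2 - (d + 139)/(d + d) = 2 - (139 + d)/(2*d))
n(h(p(-1))) + 486183 = (½)*(-139 + 3*(-2))/(-2) + 486183 = (½)*(-½)*(-139 - 6) + 486183 = (½)*(-½)*(-145) + 486183 = 145/4 + 486183 = 1944877/4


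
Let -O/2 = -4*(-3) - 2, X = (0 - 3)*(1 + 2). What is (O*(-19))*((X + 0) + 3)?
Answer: -2280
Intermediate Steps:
X = -9 (X = -3*3 = -9)
O = -20 (O = -2*(-4*(-3) - 2) = -2*(12 - 2) = -2*10 = -20)
(O*(-19))*((X + 0) + 3) = (-20*(-19))*((-9 + 0) + 3) = 380*(-9 + 3) = 380*(-6) = -2280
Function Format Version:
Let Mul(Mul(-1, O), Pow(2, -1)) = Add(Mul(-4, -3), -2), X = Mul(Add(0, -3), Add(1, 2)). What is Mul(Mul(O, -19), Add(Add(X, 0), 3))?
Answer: -2280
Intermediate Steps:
X = -9 (X = Mul(-3, 3) = -9)
O = -20 (O = Mul(-2, Add(Mul(-4, -3), -2)) = Mul(-2, Add(12, -2)) = Mul(-2, 10) = -20)
Mul(Mul(O, -19), Add(Add(X, 0), 3)) = Mul(Mul(-20, -19), Add(Add(-9, 0), 3)) = Mul(380, Add(-9, 3)) = Mul(380, -6) = -2280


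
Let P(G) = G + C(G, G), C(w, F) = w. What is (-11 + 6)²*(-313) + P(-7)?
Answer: -7839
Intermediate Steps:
P(G) = 2*G (P(G) = G + G = 2*G)
(-11 + 6)²*(-313) + P(-7) = (-11 + 6)²*(-313) + 2*(-7) = (-5)²*(-313) - 14 = 25*(-313) - 14 = -7825 - 14 = -7839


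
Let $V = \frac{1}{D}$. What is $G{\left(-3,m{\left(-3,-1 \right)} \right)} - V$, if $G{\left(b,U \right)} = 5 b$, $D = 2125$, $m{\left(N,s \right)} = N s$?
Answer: $- \frac{31876}{2125} \approx -15.0$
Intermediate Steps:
$V = \frac{1}{2125} \approx 0.00047059$
$G{\left(-3,m{\left(-3,-1 \right)} \right)} - V = 5 \left(-3\right) - \frac{1}{2125} = -15 - \frac{1}{2125} = - \frac{31876}{2125}$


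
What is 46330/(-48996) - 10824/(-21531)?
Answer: -77866421/175822146 ≈ -0.44287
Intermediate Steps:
46330/(-48996) - 10824/(-21531) = 46330*(-1/48996) - 10824*(-1/21531) = -23165/24498 + 3608/7177 = -77866421/175822146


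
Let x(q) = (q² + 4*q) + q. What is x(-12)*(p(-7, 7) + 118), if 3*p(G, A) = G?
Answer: 9716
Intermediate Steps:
p(G, A) = G/3
x(q) = q² + 5*q
x(-12)*(p(-7, 7) + 118) = (-12*(5 - 12))*((⅓)*(-7) + 118) = (-12*(-7))*(-7/3 + 118) = 84*(347/3) = 9716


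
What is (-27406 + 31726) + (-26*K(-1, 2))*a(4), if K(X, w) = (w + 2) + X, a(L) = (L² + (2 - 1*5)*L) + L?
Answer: 3696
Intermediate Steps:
a(L) = L² - 2*L (a(L) = (L² + (2 - 5)*L) + L = (L² - 3*L) + L = L² - 2*L)
K(X, w) = 2 + X + w (K(X, w) = (2 + w) + X = 2 + X + w)
(-27406 + 31726) + (-26*K(-1, 2))*a(4) = (-27406 + 31726) + (-26*(2 - 1 + 2))*(4*(-2 + 4)) = 4320 + (-26*3)*(4*2) = 4320 - 78*8 = 4320 - 624 = 3696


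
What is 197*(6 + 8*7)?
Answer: 12214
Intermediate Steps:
197*(6 + 8*7) = 197*(6 + 56) = 197*62 = 12214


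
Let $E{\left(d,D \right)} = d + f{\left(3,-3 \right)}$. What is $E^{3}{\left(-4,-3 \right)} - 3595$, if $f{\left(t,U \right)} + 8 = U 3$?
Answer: $-12856$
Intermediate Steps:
$f{\left(t,U \right)} = -8 + 3 U$ ($f{\left(t,U \right)} = -8 + U 3 = -8 + 3 U$)
$E{\left(d,D \right)} = -17 + d$ ($E{\left(d,D \right)} = d + \left(-8 + 3 \left(-3\right)\right) = d - 17 = -17 + d$)
$E^{3}{\left(-4,-3 \right)} - 3595 = \left(-17 - 4\right)^{3} - 3595 = \left(-21\right)^{3} - 3595 = -9261 - 3595 = -12856$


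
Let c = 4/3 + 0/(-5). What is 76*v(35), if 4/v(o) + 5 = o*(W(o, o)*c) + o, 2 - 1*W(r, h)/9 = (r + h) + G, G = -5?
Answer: -152/13215 ≈ -0.011502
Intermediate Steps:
c = 4/3 (c = 4*(1/3) + 0*(-1/5) = 4/3 + 0 = 4/3 ≈ 1.3333)
W(r, h) = 63 - 9*h - 9*r (W(r, h) = 18 - 9*((r + h) - 5) = 18 - 9*((h + r) - 5) = 18 - 9*(-5 + h + r) = 18 + (45 - 9*h - 9*r) = 63 - 9*h - 9*r)
v(o) = 4/(-5 + o + o*(84 - 24*o)) (v(o) = 4/(-5 + (o*((63 - 9*o - 9*o)*(4/3)) + o)) = 4/(-5 + (o*((63 - 18*o)*(4/3)) + o)) = 4/(-5 + (o*(84 - 24*o) + o)) = 4/(-5 + (o + o*(84 - 24*o))) = 4/(-5 + o + o*(84 - 24*o)))
76*v(35) = 76*(-4/(5 - 85*35 + 24*35**2)) = 76*(-4/(5 - 2975 + 24*1225)) = 76*(-4/(5 - 2975 + 29400)) = 76*(-4/26430) = 76*(-4*1/26430) = 76*(-2/13215) = -152/13215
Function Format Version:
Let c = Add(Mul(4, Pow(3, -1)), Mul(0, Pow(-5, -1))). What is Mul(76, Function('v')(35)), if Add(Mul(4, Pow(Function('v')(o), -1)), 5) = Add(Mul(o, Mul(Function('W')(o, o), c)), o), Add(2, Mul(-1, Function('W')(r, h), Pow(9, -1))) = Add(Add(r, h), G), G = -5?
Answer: Rational(-152, 13215) ≈ -0.011502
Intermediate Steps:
c = Rational(4, 3) (c = Add(Mul(4, Rational(1, 3)), Mul(0, Rational(-1, 5))) = Add(Rational(4, 3), 0) = Rational(4, 3) ≈ 1.3333)
Function('W')(r, h) = Add(63, Mul(-9, h), Mul(-9, r)) (Function('W')(r, h) = Add(18, Mul(-9, Add(Add(r, h), -5))) = Add(18, Mul(-9, Add(Add(h, r), -5))) = Add(18, Mul(-9, Add(-5, h, r))) = Add(18, Add(45, Mul(-9, h), Mul(-9, r))) = Add(63, Mul(-9, h), Mul(-9, r)))
Function('v')(o) = Mul(4, Pow(Add(-5, o, Mul(o, Add(84, Mul(-24, o)))), -1)) (Function('v')(o) = Mul(4, Pow(Add(-5, Add(Mul(o, Mul(Add(63, Mul(-9, o), Mul(-9, o)), Rational(4, 3))), o)), -1)) = Mul(4, Pow(Add(-5, Add(Mul(o, Mul(Add(63, Mul(-18, o)), Rational(4, 3))), o)), -1)) = Mul(4, Pow(Add(-5, Add(Mul(o, Add(84, Mul(-24, o))), o)), -1)) = Mul(4, Pow(Add(-5, Add(o, Mul(o, Add(84, Mul(-24, o))))), -1)) = Mul(4, Pow(Add(-5, o, Mul(o, Add(84, Mul(-24, o)))), -1)))
Mul(76, Function('v')(35)) = Mul(76, Mul(-4, Pow(Add(5, Mul(-85, 35), Mul(24, Pow(35, 2))), -1))) = Mul(76, Mul(-4, Pow(Add(5, -2975, Mul(24, 1225)), -1))) = Mul(76, Mul(-4, Pow(Add(5, -2975, 29400), -1))) = Mul(76, Mul(-4, Pow(26430, -1))) = Mul(76, Mul(-4, Rational(1, 26430))) = Mul(76, Rational(-2, 13215)) = Rational(-152, 13215)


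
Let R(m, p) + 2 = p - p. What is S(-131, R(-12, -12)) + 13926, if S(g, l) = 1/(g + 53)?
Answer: 1086227/78 ≈ 13926.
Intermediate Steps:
R(m, p) = -2 (R(m, p) = -2 + (p - p) = -2 + 0 = -2)
S(g, l) = 1/(53 + g)
S(-131, R(-12, -12)) + 13926 = 1/(53 - 131) + 13926 = 1/(-78) + 13926 = -1/78 + 13926 = 1086227/78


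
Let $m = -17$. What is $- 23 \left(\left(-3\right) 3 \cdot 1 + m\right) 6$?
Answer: $3588$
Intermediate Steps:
$- 23 \left(\left(-3\right) 3 \cdot 1 + m\right) 6 = - 23 \left(\left(-3\right) 3 \cdot 1 - 17\right) 6 = - 23 \left(\left(-9\right) 1 - 17\right) 6 = - 23 \left(-9 - 17\right) 6 = - 23 \left(\left(-26\right) 6\right) = \left(-23\right) \left(-156\right) = 3588$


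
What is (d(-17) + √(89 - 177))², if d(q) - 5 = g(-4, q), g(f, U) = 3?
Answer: -24 + 32*I*√22 ≈ -24.0 + 150.09*I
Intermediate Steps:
d(q) = 8 (d(q) = 5 + 3 = 8)
(d(-17) + √(89 - 177))² = (8 + √(89 - 177))² = (8 + √(-88))² = (8 + 2*I*√22)²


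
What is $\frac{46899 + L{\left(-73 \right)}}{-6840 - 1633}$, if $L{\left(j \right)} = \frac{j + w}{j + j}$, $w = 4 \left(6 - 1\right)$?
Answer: $- \frac{6847307}{1237058} \approx -5.5352$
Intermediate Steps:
$w = 20$ ($w = 4 \cdot 5 = 20$)
$L{\left(j \right)} = \frac{20 + j}{2 j}$ ($L{\left(j \right)} = \frac{j + 20}{j + j} = \frac{20 + j}{2 j}$)
$\frac{46899 + L{\left(-73 \right)}}{-6840 - 1633} = \frac{46899 + \frac{20 - 73}{2 \left(-73\right)}}{-6840 - 1633} = \frac{46899 + \frac{1}{2} \left(- \frac{1}{73}\right) \left(-53\right)}{-8473} = \left(46899 + \frac{53}{146}\right) \left(- \frac{1}{8473}\right) = \frac{6847307}{146} \left(- \frac{1}{8473}\right) = - \frac{6847307}{1237058}$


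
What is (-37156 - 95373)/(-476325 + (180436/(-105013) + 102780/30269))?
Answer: 421261781368913/1514059650464669 ≈ 0.27823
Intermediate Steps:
(-37156 - 95373)/(-476325 + (180436/(-105013) + 102780/30269)) = -132529/(-476325 + (180436*(-1/105013) + 102780*(1/30269))) = -132529/(-476325 + (-180436/105013 + 102780/30269)) = -132529/(-476325 + 5331618856/3178638497) = -132529/(-1514059650464669/3178638497) = -132529*(-3178638497/1514059650464669) = 421261781368913/1514059650464669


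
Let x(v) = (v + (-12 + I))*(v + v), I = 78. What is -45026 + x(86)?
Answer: -18882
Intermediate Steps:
x(v) = 2*v*(66 + v) (x(v) = (v + (-12 + 78))*(v + v) = (v + 66)*(2*v) = (66 + v)*(2*v) = 2*v*(66 + v))
-45026 + x(86) = -45026 + 2*86*(66 + 86) = -45026 + 2*86*152 = -45026 + 26144 = -18882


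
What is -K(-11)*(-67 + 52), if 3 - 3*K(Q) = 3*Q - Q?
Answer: 125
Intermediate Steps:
K(Q) = 1 - 2*Q/3 (K(Q) = 1 - (3*Q - Q)/3 = 1 - 2*Q/3)
-K(-11)*(-67 + 52) = -(1 - ⅔*(-11))*(-67 + 52) = -(1 + 22/3)*(-15) = -25*(-15)/3 = -1*(-125) = 125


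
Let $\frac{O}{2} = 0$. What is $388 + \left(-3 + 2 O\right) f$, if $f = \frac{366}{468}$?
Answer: $\frac{10027}{26} \approx 385.65$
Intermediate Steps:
$O = 0$ ($O = 2 \cdot 0 = 0$)
$f = \frac{61}{78}$ ($f = 366 \cdot \frac{1}{468} = \frac{61}{78} \approx 0.78205$)
$388 + \left(-3 + 2 O\right) f = 388 + \left(-3 + 2 \cdot 0\right) \frac{61}{78} = 388 + \left(-3 + 0\right) \frac{61}{78} = 388 - \frac{61}{26} = \frac{10027}{26}$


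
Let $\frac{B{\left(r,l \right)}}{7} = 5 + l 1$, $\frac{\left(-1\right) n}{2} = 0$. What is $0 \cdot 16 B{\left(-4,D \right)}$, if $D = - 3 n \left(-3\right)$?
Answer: $0$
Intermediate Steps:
$n = 0$ ($n = \left(-2\right) 0 = 0$)
$D = 0$ ($D = \left(-3\right) 0 \left(-3\right) = 0 \left(-3\right) = 0$)
$B{\left(r,l \right)} = 35 + 7 l$ ($B{\left(r,l \right)} = 7 \left(5 + l 1\right) = 7 \left(5 + l\right) = 35 + 7 l$)
$0 \cdot 16 B{\left(-4,D \right)} = 0 \cdot 16 \left(35 + 7 \cdot 0\right) = 0 \left(35 + 0\right) = 0 \cdot 35 = 0$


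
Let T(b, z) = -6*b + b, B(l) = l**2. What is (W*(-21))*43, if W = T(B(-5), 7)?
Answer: 112875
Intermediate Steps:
T(b, z) = -5*b
W = -125 (W = -5*(-5)**2 = -5*25 = -125)
(W*(-21))*43 = -125*(-21)*43 = 2625*43 = 112875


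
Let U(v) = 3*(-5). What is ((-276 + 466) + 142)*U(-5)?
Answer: -4980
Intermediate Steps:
U(v) = -15
((-276 + 466) + 142)*U(-5) = ((-276 + 466) + 142)*(-15) = (190 + 142)*(-15) = 332*(-15) = -4980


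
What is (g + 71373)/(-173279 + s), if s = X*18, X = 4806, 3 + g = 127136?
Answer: -198506/86771 ≈ -2.2877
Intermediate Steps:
g = 127133 (g = -3 + 127136 = 127133)
s = 86508 (s = 4806*18 = 86508)
(g + 71373)/(-173279 + s) = (127133 + 71373)/(-173279 + 86508) = 198506/(-86771) = 198506*(-1/86771) = -198506/86771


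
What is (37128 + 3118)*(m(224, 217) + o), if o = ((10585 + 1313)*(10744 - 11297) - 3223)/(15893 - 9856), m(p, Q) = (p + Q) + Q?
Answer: -105061015866/6037 ≈ -1.7403e+7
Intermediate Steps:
m(p, Q) = p + 2*Q (m(p, Q) = (Q + p) + Q = p + 2*Q)
o = -6582817/6037 (o = (11898*(-553) - 3223)/6037 = (-6579594 - 3223)*(1/6037) = -6582817*1/6037 = -6582817/6037 ≈ -1090.4)
(37128 + 3118)*(m(224, 217) + o) = (37128 + 3118)*((224 + 2*217) - 6582817/6037) = 40246*((224 + 434) - 6582817/6037) = 40246*(658 - 6582817/6037) = 40246*(-2610471/6037) = -105061015866/6037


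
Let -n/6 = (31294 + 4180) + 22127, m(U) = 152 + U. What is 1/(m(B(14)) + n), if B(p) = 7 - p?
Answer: -1/345461 ≈ -2.8947e-6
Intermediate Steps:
n = -345606 (n = -6*((31294 + 4180) + 22127) = -6*(35474 + 22127) = -6*57601 = -345606)
1/(m(B(14)) + n) = 1/((152 + (7 - 1*14)) - 345606) = 1/((152 + (7 - 14)) - 345606) = 1/((152 - 7) - 345606) = 1/(145 - 345606) = 1/(-345461) = -1/345461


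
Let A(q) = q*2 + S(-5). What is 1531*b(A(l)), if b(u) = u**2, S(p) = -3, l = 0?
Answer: 13779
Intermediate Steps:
A(q) = -3 + 2*q (A(q) = q*2 - 3 = 2*q - 3 = -3 + 2*q)
1531*b(A(l)) = 1531*(-3 + 2*0)**2 = 1531*(-3 + 0)**2 = 1531*(-3)**2 = 1531*9 = 13779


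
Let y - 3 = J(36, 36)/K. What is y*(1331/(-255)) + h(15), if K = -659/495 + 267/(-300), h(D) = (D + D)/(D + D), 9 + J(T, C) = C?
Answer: 91191314/1869235 ≈ 48.785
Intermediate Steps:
J(T, C) = -9 + C
h(D) = 1 (h(D) = (2*D)/((2*D)) = (2*D)*(1/(2*D)) = 1)
K = -21991/9900 (K = -659*1/495 + 267*(-1/300) = -659/495 - 89/100 = -21991/9900 ≈ -2.2213)
y = -201327/21991 (y = 3 + (-9 + 36)/(-21991/9900) = 3 + 27*(-9900/21991) = 3 - 267300/21991 = -201327/21991 ≈ -9.1550)
y*(1331/(-255)) + h(15) = -267966237/(21991*(-255)) + 1 = -267966237*(-1)/(21991*255) + 1 = -201327/21991*(-1331/255) + 1 = 89322079/1869235 + 1 = 91191314/1869235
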